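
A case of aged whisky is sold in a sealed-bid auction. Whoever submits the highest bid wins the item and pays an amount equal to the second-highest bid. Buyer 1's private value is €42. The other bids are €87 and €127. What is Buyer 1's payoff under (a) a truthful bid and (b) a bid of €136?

(a) €0  (b) -€85

The highest competing bid is €127.
Bidding truthfully at €42: the top bid is €127 (a rival), so Buyer 1 loses. Payoff = €0.
Bidding €136: Buyer 1 has the top bid, wins, and pays the second-highest bid €127. Payoff = €42 − €127 = -€85.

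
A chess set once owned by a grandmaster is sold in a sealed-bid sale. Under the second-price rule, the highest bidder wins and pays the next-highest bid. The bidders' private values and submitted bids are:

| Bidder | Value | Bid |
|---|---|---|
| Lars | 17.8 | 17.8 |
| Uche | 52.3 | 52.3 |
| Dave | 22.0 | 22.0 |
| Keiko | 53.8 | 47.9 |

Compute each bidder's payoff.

Ordered from highest: Uche 52.3 > Keiko 47.9 > Dave 22.0 > Lars 17.8.
Uche has the top bid and wins; the price is the second-highest bid, 47.9.
Uche's payoff = 52.3 − 47.9 = 4.4. All other bidders lose, so their payoff is 0.

Lars 0.0, Uche 4.4, Dave 0.0, Keiko 0.0.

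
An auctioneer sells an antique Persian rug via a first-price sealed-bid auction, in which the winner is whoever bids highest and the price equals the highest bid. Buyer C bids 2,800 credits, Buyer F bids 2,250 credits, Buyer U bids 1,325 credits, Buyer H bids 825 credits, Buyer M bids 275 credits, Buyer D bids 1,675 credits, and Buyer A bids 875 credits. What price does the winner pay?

Sorted high to low: Buyer C 2,800 credits; Buyer F 2,250 credits; Buyer D 1,675 credits; Buyer U 1,325 credits; Buyer A 875 credits; Buyer H 825 credits; Buyer M 275 credits.
Buyer C is the highest bidder, so Buyer C wins.
Under the first-price rule, the price is the highest bid: 2,800 credits.

Price paid: 2,800 credits.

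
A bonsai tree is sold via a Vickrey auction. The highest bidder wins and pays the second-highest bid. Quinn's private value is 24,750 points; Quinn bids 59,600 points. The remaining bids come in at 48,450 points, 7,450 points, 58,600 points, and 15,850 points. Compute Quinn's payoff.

Highest competing bid: 58,600 points.
Quinn's bid 59,600 points is the highest overall, so Quinn wins and pays the second-highest bid, 58,600 points.
Payoff = value − price = 24,750 points − 58,600 points = -33,850 points.

-33,850 points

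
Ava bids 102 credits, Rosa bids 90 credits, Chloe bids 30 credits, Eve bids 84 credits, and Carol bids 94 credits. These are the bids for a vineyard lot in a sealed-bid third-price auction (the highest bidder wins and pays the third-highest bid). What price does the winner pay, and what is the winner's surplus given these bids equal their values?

Sorted high to low: Ava 102 credits > Carol 94 credits > Rosa 90 credits > Eve 84 credits > Chloe 30 credits.
Ava is the highest bidder, so Ava wins.
Under the third-price rule, the price is the third-highest bid: 90 credits.
Surplus = 102 credits − 90 credits = 12 credits.

Price 90 credits; surplus 12 credits.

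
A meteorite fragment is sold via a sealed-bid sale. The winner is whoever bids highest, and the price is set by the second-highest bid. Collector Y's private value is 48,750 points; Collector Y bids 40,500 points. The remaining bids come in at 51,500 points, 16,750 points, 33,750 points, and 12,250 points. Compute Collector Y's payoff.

0 points

Highest competing bid: 51,500 points.
Collector Y's bid 40,500 points is not the highest, so Collector Y loses, pays nothing, and earns zero payoff.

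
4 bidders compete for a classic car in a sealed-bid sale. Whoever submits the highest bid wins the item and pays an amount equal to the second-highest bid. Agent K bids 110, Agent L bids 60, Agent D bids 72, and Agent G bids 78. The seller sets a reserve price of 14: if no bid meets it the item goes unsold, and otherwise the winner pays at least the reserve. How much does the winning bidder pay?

78

Ranking the bids: Agent K 110 > Agent G 78 > Agent D 72 > Agent L 60.
Agent K has the highest bid, so Agent K wins.
The second-highest bid is 78, which exceeds the reserve, so that sets the price.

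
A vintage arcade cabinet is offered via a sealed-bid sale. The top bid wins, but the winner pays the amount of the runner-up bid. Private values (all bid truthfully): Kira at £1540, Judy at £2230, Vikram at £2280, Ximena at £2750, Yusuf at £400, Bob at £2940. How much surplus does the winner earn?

Winner's surplus: £190.

Sorted high to low: Bob £2940 > Ximena £2750 > Vikram £2280 > Judy £2230 > Kira £1540 > Yusuf £400.
Bob wins with the top bid and pays the second-highest, £2750.
Surplus = £2940 − £2750 = £190.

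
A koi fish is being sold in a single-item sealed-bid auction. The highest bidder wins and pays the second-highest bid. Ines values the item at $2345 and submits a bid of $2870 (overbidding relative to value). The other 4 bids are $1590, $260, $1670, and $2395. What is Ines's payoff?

Payoff = -$50.

Highest competing bid: $2395.
Ines's bid $2870 is the highest overall, so Ines wins and pays the second-highest bid, $2395.
Payoff = value − price = $2345 − $2395 = -$50.
Overbidding won the item at a price above value — truthful bidding would have avoided this loss.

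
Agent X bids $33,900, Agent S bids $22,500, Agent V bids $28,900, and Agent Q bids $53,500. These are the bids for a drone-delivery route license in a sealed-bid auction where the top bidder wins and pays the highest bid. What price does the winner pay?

Bids in descending order: Agent Q $53,500; Agent X $33,900; Agent V $28,900; Agent S $22,500.
Agent Q is the highest bidder, so Agent Q wins.
Under the first-price rule, the price is the highest bid: $53,500.

The winner pays $53,500.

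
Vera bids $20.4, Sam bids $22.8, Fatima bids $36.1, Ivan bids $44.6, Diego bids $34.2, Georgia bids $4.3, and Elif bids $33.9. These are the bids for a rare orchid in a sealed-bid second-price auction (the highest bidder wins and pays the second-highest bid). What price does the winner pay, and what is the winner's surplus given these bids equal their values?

Sorted high to low: Ivan $44.6; Fatima $36.1; Diego $34.2; Elif $33.9; Sam $22.8; Vera $20.4; Georgia $4.3.
Ivan is the highest bidder, so Ivan wins.
Under the second-price rule, the price is the second-highest bid: $36.1.
Surplus = $44.6 − $36.1 = $8.5.

The winner pays $36.1 for a surplus of $8.5.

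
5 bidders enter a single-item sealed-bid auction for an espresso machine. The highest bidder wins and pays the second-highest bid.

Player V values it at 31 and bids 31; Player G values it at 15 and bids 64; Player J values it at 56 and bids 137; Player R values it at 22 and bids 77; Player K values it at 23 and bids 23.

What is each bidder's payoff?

Ordered from highest: Player J 137; Player R 77; Player G 64; Player V 31; Player K 23.
Player J has the top bid and wins; the price is the second-highest bid, 77.
Player J's payoff = 56 − 77 = -21. All other bidders lose, so their payoff is 0.

Payoffs: Player V 0, Player G 0, Player J -21, Player R 0, Player K 0.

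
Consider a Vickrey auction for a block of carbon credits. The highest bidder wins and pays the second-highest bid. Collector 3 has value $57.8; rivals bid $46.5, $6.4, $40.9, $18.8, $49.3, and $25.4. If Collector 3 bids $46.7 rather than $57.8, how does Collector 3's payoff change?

The highest competing bid is $49.3.
Bidding truthfully at $57.8: Collector 3 has the top bid, wins, and pays the second-highest bid $49.3. Payoff = $57.8 − $49.3 = $8.5.
Bidding $46.7: the top bid is $49.3 (a rival), so Collector 3 loses. Payoff = $0.0.
Change = $0.0 − $8.5 = -$8.5.

Payoff change: -$8.5.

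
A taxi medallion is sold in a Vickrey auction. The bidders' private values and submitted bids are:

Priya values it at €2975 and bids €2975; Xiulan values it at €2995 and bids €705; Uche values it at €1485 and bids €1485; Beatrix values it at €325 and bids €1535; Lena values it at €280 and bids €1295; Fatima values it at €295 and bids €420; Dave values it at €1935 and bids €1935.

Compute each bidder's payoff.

Ordered from highest: Priya €2975, then Dave €1935, then Beatrix €1535, then Uche €1485, then Lena €1295, then Xiulan €705, then Fatima €420.
Priya has the top bid and wins; the price is the second-highest bid, €1935.
Priya's payoff = €2975 − €1935 = €1040. All other bidders lose, so their payoff is 0.

Payoffs: Priya €1040, Xiulan €0, Uche €0, Beatrix €0, Lena €0, Fatima €0, Dave €0.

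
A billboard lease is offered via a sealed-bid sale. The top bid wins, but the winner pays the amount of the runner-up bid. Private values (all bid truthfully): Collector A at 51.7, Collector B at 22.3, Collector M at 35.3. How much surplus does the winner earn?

Ordered from highest: Collector A 51.7, then Collector M 35.3, then Collector B 22.3.
Collector A wins with the top bid and pays the second-highest, 35.3.
Surplus = 51.7 − 35.3 = 16.4.

Surplus = 16.4.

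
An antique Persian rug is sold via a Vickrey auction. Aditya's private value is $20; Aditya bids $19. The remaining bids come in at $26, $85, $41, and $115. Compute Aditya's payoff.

Highest competing bid: $115.
Aditya's bid $19 is not the highest, so Aditya loses, pays nothing, and earns zero payoff.

$0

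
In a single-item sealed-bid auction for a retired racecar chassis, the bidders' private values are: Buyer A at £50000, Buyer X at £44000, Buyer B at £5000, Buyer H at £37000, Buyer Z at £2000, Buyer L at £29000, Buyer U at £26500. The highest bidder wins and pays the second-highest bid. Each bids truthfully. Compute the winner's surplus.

Bids in descending order: Buyer A £50000, then Buyer X £44000, then Buyer H £37000, then Buyer L £29000, then Buyer U £26500, then Buyer B £5000, then Buyer Z £2000.
Buyer A wins with the top bid and pays the second-highest, £44000.
Surplus = £50000 − £44000 = £6000.

Surplus = £6000.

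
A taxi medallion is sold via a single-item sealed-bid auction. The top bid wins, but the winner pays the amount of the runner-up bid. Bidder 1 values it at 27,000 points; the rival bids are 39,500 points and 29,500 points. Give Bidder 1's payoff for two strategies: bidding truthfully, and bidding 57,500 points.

The highest competing bid is 39,500 points.
Bidding truthfully at 27,000 points: the top bid is 39,500 points (a rival), so Bidder 1 loses. Payoff = 0 points.
Bidding 57,500 points: Bidder 1 has the top bid, wins, and pays the second-highest bid 39,500 points. Payoff = 27,000 points − 39,500 points = -12,500 points.

(a) 0 points  (b) -12,500 points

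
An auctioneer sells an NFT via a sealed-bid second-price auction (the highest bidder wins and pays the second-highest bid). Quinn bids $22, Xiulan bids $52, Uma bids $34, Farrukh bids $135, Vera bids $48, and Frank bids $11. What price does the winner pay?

Ranking the bids: Farrukh $135 > Xiulan $52 > Vera $48 > Uma $34 > Quinn $22 > Frank $11.
Farrukh is the highest bidder, so Farrukh wins.
Under the second-price rule, the price is the second-highest bid: $52.

$52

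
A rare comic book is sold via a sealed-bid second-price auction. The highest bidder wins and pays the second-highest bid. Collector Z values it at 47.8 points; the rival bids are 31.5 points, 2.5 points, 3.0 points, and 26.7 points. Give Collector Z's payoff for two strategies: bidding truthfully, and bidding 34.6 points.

The highest competing bid is 31.5 points.
Bidding truthfully at 47.8 points: Collector Z has the top bid, wins, and pays the second-highest bid 31.5 points. Payoff = 47.8 points − 31.5 points = 16.3 points.
Bidding 34.6 points: Collector Z has the top bid, wins, and pays the second-highest bid 31.5 points. Payoff = 47.8 points − 31.5 points = 16.3 points.
The bid only affects whether you win, not the price — here both bids land on the same side of the top rival bid, so the deviation is payoff-neutral.

Truthful: 16.3 points; alternative: 16.3 points.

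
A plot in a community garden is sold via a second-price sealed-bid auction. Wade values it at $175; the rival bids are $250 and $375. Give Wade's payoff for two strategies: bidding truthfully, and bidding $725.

The highest competing bid is $375.
Bidding truthfully at $175: the top bid is $375 (a rival), so Wade loses. Payoff = $0.
Bidding $725: Wade has the top bid, wins, and pays the second-highest bid $375. Payoff = $175 − $375 = -$200.

Truthful: $0; alternative: -$200.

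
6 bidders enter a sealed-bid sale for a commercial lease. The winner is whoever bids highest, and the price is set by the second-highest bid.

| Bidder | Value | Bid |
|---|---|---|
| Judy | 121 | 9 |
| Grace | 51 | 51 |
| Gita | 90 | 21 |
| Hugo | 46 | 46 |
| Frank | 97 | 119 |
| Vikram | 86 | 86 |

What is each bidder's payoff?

Payoffs: Judy 0, Grace 0, Gita 0, Hugo 0, Frank 11, Vikram 0.

Ordered from highest: Frank 119, then Vikram 86, then Grace 51, then Hugo 46, then Gita 21, then Judy 9.
Frank has the top bid and wins; the price is the second-highest bid, 86.
Frank's payoff = 97 − 86 = 11. All other bidders lose, so their payoff is 0.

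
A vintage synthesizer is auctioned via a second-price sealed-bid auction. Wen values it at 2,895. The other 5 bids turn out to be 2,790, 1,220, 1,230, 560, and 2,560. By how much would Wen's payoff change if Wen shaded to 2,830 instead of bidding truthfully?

0

The highest competing bid is 2,790.
Bidding truthfully at 2,895: Wen has the top bid, wins, and pays the second-highest bid 2,790. Payoff = 2,895 − 2,790 = 105.
Bidding 2,830: Wen has the top bid, wins, and pays the second-highest bid 2,790. Payoff = 2,895 − 2,790 = 105.
Change = 105 − 105 = 0.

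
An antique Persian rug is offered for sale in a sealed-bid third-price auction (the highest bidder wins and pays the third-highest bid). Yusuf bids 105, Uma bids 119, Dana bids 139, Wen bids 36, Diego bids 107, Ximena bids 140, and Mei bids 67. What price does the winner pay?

Sorted high to low: Ximena 140 > Dana 139 > Uma 119 > Diego 107 > Yusuf 105 > Mei 67 > Wen 36.
Ximena is the highest bidder, so Ximena wins.
Under the third-price rule, the price is the third-highest bid: 119.

119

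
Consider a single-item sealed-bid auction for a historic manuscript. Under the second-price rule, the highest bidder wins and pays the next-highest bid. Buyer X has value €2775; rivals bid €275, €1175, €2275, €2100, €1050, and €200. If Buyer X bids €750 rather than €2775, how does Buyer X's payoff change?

The highest competing bid is €2275.
Bidding truthfully at €2775: Buyer X has the top bid, wins, and pays the second-highest bid €2275. Payoff = €2775 − €2275 = €500.
Bidding €750: the top bid is €2275 (a rival), so Buyer X loses. Payoff = €0.
Change = €0 − €500 = -€500.

Payoff change: -€500.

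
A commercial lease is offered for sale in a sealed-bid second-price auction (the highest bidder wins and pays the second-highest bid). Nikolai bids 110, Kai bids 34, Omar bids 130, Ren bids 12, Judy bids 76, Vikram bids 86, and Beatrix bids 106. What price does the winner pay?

The winner pays 110.

Bids in descending order: Omar 130; Nikolai 110; Beatrix 106; Vikram 86; Judy 76; Kai 34; Ren 12.
Omar is the highest bidder, so Omar wins.
Under the second-price rule, the price is the second-highest bid: 110.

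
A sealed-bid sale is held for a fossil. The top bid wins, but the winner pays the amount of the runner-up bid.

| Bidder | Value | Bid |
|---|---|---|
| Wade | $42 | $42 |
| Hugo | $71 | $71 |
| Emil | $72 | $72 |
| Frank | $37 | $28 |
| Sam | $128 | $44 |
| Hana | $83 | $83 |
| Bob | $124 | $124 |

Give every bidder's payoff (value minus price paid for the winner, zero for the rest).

Wade $0, Hugo $0, Emil $0, Frank $0, Sam $0, Hana $0, Bob $41.

Ranking the bids: Bob $124 > Hana $83 > Emil $72 > Hugo $71 > Sam $44 > Wade $42 > Frank $28.
Bob has the top bid and wins; the price is the second-highest bid, $83.
Bob's payoff = $124 − $83 = $41. All other bidders lose, so their payoff is 0.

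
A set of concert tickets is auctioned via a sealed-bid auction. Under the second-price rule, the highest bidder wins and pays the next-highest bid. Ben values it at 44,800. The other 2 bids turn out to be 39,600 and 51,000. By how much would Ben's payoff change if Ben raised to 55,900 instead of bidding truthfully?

Payoff change: -6,200.

The highest competing bid is 51,000.
Bidding truthfully at 44,800: the top bid is 51,000 (a rival), so Ben loses. Payoff = 0.
Bidding 55,900: Ben has the top bid, wins, and pays the second-highest bid 51,000. Payoff = 44,800 − 51,000 = -6,200.
Change = -6,200 − 0 = -6,200.
This is the dominant-strategy logic: truthful bidding weakly beats any alternative.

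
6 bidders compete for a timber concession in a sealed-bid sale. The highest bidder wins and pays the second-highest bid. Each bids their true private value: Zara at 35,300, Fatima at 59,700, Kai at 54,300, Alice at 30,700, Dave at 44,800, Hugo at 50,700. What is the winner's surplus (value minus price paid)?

Surplus = 5,400.

Ranking the bids: Fatima 59,700 > Kai 54,300 > Hugo 50,700 > Dave 44,800 > Zara 35,300 > Alice 30,700.
Fatima wins with the top bid and pays the second-highest, 54,300.
Surplus = 59,700 − 54,300 = 5,400.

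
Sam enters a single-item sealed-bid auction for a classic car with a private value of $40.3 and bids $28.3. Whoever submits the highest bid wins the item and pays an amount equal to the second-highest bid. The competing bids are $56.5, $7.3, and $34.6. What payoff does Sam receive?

Highest competing bid: $56.5.
Sam's bid $28.3 is not the highest, so Sam loses, pays nothing, and earns zero payoff.

$0.0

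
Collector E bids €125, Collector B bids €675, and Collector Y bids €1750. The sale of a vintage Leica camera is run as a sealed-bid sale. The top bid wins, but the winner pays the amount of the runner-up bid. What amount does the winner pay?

The winner pays €675.

Sorted high to low: Collector Y €1750 > Collector B €675 > Collector E €125.
Collector Y has the highest bid, so Collector Y wins.
The second-highest bid is €675, so that is what Collector Y pays.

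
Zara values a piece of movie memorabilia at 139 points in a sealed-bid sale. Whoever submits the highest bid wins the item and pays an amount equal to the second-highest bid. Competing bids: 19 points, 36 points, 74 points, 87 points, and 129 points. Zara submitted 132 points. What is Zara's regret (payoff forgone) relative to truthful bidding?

Payoff forgone: 0 points.

The highest competing bid is 129 points.
Bidding truthfully at 139 points: Zara has the top bid, wins, and pays the second-highest bid 129 points. Payoff = 139 points − 129 points = 10 points.
Bidding 132 points: Zara has the top bid, wins, and pays the second-highest bid 129 points. Payoff = 139 points − 129 points = 10 points.
Regret = truthful payoff − actual payoff = 10 points − 10 points = 0 points.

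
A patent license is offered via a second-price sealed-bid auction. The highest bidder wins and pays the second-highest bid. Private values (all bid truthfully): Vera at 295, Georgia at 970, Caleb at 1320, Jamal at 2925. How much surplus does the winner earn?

Winner's surplus: 1605.

Ranking the bids: Jamal 2925, then Caleb 1320, then Georgia 970, then Vera 295.
Jamal wins with the top bid and pays the second-highest, 1320.
Surplus = 2925 − 1320 = 1605.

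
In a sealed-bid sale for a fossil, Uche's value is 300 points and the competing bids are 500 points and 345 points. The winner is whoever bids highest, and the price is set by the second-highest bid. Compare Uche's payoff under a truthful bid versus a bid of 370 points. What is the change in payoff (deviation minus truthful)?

The highest competing bid is 500 points.
Bidding truthfully at 300 points: the top bid is 500 points (a rival), so Uche loses. Payoff = 0 points.
Bidding 370 points: the top bid is 500 points (a rival), so Uche loses. Payoff = 0 points.
Change = 0 points − 0 points = 0 points.
The bid only affects whether you win, not the price — here both bids land on the same side of the top rival bid, so the deviation is payoff-neutral.

Change in payoff: 0 points.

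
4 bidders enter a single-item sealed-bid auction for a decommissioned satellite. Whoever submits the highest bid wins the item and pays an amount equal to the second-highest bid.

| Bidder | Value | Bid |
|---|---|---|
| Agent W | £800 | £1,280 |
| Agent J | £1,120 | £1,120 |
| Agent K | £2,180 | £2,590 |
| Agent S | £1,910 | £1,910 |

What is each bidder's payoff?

Agent W £0, Agent J £0, Agent K £270, Agent S £0.

Ordered from highest: Agent K £2,590, then Agent S £1,910, then Agent W £1,280, then Agent J £1,120.
Agent K has the top bid and wins; the price is the second-highest bid, £1,910.
Agent K's payoff = £2,180 − £1,910 = £270. All other bidders lose, so their payoff is 0.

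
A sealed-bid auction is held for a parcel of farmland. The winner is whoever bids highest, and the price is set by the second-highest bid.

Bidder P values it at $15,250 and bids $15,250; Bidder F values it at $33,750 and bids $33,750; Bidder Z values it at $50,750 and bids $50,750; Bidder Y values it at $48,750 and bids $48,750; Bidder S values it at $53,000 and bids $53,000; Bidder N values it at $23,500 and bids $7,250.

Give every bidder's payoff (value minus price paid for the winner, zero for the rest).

Payoffs: Bidder P $0, Bidder F $0, Bidder Z $0, Bidder Y $0, Bidder S $2,250, Bidder N $0.

Sorted high to low: Bidder S $53,000 > Bidder Z $50,750 > Bidder Y $48,750 > Bidder F $33,750 > Bidder P $15,250 > Bidder N $7,250.
Bidder S has the top bid and wins; the price is the second-highest bid, $50,750.
Bidder S's payoff = $53,000 − $50,750 = $2,250. All other bidders lose, so their payoff is 0.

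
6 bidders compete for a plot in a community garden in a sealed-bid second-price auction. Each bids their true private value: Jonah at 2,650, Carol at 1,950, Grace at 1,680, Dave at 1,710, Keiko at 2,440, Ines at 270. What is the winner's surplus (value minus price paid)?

210

Sorted high to low: Jonah 2,650, then Keiko 2,440, then Carol 1,950, then Dave 1,710, then Grace 1,680, then Ines 270.
Jonah wins with the top bid and pays the second-highest, 2,440.
Surplus = 2,650 − 2,440 = 210.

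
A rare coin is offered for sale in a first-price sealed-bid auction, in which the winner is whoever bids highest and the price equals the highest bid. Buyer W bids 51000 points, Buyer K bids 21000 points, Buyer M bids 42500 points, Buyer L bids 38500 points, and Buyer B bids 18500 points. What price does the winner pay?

Ordered from highest: Buyer W 51000 points > Buyer M 42500 points > Buyer L 38500 points > Buyer K 21000 points > Buyer B 18500 points.
Buyer W is the highest bidder, so Buyer W wins.
Under the first-price rule, the price is the highest bid: 51000 points.

51000 points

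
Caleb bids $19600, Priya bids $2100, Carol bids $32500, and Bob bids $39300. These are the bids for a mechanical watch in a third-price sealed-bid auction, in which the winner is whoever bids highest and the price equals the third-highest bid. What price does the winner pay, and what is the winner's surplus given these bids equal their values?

The winner pays $19600 for a surplus of $19700.

Ranking the bids: Bob $39300, then Carol $32500, then Caleb $19600, then Priya $2100.
Bob is the highest bidder, so Bob wins.
Under the third-price rule, the price is the third-highest bid: $19600.
Surplus = $39300 − $19600 = $19700.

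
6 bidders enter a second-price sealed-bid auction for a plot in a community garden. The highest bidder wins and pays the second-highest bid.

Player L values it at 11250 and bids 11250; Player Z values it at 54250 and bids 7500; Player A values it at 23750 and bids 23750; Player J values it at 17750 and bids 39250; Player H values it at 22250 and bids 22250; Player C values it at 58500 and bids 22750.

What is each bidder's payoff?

Player L 0, Player Z 0, Player A 0, Player J -6000, Player H 0, Player C 0.

Ordered from highest: Player J 39250, then Player A 23750, then Player C 22750, then Player H 22250, then Player L 11250, then Player Z 7500.
Player J has the top bid and wins; the price is the second-highest bid, 23750.
Player J's payoff = 17750 − 23750 = -6000. All other bidders lose, so their payoff is 0.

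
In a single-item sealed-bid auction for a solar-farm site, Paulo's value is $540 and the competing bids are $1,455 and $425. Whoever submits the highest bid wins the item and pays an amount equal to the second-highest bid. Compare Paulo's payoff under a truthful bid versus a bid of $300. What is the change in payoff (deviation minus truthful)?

Payoff change: $0.

The highest competing bid is $1,455.
Bidding truthfully at $540: the top bid is $1,455 (a rival), so Paulo loses. Payoff = $0.
Bidding $300: the top bid is $1,455 (a rival), so Paulo loses. Payoff = $0.
Change = $0 − $0 = $0.
The bid only affects whether you win, not the price — here both bids land on the same side of the top rival bid, so the deviation is payoff-neutral.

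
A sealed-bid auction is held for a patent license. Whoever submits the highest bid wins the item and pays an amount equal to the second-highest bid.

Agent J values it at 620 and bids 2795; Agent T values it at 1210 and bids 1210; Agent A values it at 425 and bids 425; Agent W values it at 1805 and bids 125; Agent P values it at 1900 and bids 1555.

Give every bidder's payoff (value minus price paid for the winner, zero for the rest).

Bids in descending order: Agent J 2795, then Agent P 1555, then Agent T 1210, then Agent A 425, then Agent W 125.
Agent J has the top bid and wins; the price is the second-highest bid, 1555.
Agent J's payoff = 620 − 1555 = -935. All other bidders lose, so their payoff is 0.

Agent J -935, Agent T 0, Agent A 0, Agent W 0, Agent P 0.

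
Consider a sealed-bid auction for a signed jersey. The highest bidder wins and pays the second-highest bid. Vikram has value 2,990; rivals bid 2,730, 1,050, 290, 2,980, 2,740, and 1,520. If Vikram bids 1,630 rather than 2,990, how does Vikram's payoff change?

The highest competing bid is 2,980.
Bidding truthfully at 2,990: Vikram has the top bid, wins, and pays the second-highest bid 2,980. Payoff = 2,990 − 2,980 = 10.
Bidding 1,630: the top bid is 2,980 (a rival), so Vikram loses. Payoff = 0.
Change = 0 − 10 = -10.
Deviating from a truthful bid can only lose payoff in a second-price auction — never gain.

-10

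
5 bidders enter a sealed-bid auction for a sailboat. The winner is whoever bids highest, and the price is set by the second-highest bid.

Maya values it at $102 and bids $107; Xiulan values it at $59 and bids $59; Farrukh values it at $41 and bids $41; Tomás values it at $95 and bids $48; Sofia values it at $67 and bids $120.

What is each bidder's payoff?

Bids in descending order: Sofia $120; Maya $107; Xiulan $59; Tomás $48; Farrukh $41.
Sofia has the top bid and wins; the price is the second-highest bid, $107.
Sofia's payoff = $67 − $107 = -$40. All other bidders lose, so their payoff is 0.

Maya $0, Xiulan $0, Farrukh $0, Tomás $0, Sofia -$40.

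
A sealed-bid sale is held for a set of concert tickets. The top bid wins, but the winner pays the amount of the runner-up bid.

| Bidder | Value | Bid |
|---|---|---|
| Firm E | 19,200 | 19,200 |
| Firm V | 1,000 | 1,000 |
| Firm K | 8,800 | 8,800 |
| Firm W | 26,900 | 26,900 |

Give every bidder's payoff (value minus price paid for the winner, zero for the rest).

Firm E 0, Firm V 0, Firm K 0, Firm W 7,700.

Sorted high to low: Firm W 26,900; Firm E 19,200; Firm K 8,800; Firm V 1,000.
Firm W has the top bid and wins; the price is the second-highest bid, 19,200.
Firm W's payoff = 26,900 − 19,200 = 7,700. All other bidders lose, so their payoff is 0.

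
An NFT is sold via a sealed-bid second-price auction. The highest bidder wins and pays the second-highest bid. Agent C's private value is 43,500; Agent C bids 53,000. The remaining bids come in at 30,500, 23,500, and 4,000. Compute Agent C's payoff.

Highest competing bid: 30,500.
Agent C's bid 53,000 is the highest overall, so Agent C wins and pays the second-highest bid, 30,500.
Payoff = value − price = 43,500 − 30,500 = 13,000.

Agent C's payoff: 13,000.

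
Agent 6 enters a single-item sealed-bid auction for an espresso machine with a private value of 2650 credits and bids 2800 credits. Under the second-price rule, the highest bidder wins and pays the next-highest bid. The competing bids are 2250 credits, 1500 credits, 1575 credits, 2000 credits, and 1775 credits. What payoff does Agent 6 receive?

400 credits

Highest competing bid: 2250 credits.
Agent 6's bid 2800 credits is the highest overall, so Agent 6 wins and pays the second-highest bid, 2250 credits.
Payoff = value − price = 2650 credits − 2250 credits = 400 credits.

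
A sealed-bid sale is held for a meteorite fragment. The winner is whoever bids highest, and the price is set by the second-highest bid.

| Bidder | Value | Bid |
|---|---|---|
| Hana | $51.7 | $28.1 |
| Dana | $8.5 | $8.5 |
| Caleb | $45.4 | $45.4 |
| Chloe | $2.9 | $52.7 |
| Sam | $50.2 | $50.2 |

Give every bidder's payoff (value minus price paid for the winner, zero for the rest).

Hana $0.0, Dana $0.0, Caleb $0.0, Chloe -$47.3, Sam $0.0.

Ordered from highest: Chloe $52.7 > Sam $50.2 > Caleb $45.4 > Hana $28.1 > Dana $8.5.
Chloe has the top bid and wins; the price is the second-highest bid, $50.2.
Chloe's payoff = $2.9 − $50.2 = -$47.3. All other bidders lose, so their payoff is 0.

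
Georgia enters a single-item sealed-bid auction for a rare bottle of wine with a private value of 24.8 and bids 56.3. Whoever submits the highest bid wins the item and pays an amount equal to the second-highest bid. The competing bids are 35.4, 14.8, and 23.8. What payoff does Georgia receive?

Highest competing bid: 35.4.
Georgia's bid 56.3 is the highest overall, so Georgia wins and pays the second-highest bid, 35.4.
Payoff = value − price = 24.8 − 35.4 = -10.6.
Overbidding won the item at a price above value — truthful bidding would have avoided this loss.

Georgia's payoff: -10.6.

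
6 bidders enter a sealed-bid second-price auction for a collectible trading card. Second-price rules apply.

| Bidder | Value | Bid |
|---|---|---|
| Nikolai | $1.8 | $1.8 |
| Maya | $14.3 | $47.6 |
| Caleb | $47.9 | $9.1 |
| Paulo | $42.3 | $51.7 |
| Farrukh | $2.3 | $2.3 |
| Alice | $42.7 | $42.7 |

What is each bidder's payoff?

Payoffs: Nikolai $0.0, Maya $0.0, Caleb $0.0, Paulo -$5.3, Farrukh $0.0, Alice $0.0.

Ranking the bids: Paulo $51.7, then Maya $47.6, then Alice $42.7, then Caleb $9.1, then Farrukh $2.3, then Nikolai $1.8.
Paulo has the top bid and wins; the price is the second-highest bid, $47.6.
Paulo's payoff = $42.3 − $47.6 = -$5.3. All other bidders lose, so their payoff is 0.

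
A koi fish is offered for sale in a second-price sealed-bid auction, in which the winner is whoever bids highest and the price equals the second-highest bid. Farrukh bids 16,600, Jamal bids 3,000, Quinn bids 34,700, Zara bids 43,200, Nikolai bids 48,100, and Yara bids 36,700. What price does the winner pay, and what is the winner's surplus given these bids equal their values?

The winner pays 43,200 for a surplus of 4,900.

Bids in descending order: Nikolai 48,100; Zara 43,200; Yara 36,700; Quinn 34,700; Farrukh 16,600; Jamal 3,000.
Nikolai is the highest bidder, so Nikolai wins.
Under the second-price rule, the price is the second-highest bid: 43,200.
Surplus = 48,100 − 43,200 = 4,900.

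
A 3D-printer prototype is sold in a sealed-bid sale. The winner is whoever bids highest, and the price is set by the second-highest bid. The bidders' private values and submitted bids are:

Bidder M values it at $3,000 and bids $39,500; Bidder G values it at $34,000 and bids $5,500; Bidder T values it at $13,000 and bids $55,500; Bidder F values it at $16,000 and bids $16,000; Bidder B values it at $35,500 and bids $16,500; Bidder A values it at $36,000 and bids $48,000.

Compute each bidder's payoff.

Ordered from highest: Bidder T $55,500, then Bidder A $48,000, then Bidder M $39,500, then Bidder B $16,500, then Bidder F $16,000, then Bidder G $5,500.
Bidder T has the top bid and wins; the price is the second-highest bid, $48,000.
Bidder T's payoff = $13,000 − $48,000 = -$35,000. All other bidders lose, so their payoff is 0.

Bidder M $0, Bidder G $0, Bidder T -$35,000, Bidder F $0, Bidder B $0, Bidder A $0.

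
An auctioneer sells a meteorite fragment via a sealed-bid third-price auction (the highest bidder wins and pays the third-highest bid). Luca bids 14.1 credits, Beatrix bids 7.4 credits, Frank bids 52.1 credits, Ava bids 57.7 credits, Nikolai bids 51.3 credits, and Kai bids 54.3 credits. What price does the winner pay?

52.1 credits

Ordered from highest: Ava 57.7 credits > Kai 54.3 credits > Frank 52.1 credits > Nikolai 51.3 credits > Luca 14.1 credits > Beatrix 7.4 credits.
Ava is the highest bidder, so Ava wins.
Under the third-price rule, the price is the third-highest bid: 52.1 credits.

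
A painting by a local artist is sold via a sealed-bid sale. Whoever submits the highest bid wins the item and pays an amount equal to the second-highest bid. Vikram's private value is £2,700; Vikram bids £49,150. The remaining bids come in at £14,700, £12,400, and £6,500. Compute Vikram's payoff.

Highest competing bid: £14,700.
Vikram's bid £49,150 is the highest overall, so Vikram wins and pays the second-highest bid, £14,700.
Payoff = value − price = £2,700 − £14,700 = -£12,000.
Overbidding won the item at a price above value — truthful bidding would have avoided this loss.

Payoff = -£12,000.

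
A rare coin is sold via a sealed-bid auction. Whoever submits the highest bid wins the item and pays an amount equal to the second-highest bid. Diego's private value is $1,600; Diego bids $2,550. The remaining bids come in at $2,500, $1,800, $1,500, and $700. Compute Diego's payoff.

Highest competing bid: $2,500.
Diego's bid $2,550 is the highest overall, so Diego wins and pays the second-highest bid, $2,500.
Payoff = value − price = $1,600 − $2,500 = -$900.
Overbidding won the item at a price above value — truthful bidding would have avoided this loss.

Payoff = -$900.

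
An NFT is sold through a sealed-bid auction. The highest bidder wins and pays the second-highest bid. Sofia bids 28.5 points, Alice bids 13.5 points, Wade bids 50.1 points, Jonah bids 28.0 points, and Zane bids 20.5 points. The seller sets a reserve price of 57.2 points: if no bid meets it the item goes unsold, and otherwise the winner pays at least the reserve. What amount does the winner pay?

Ordered from highest: Wade 50.1 points, then Sofia 28.5 points, then Jonah 28.0 points, then Zane 20.5 points, then Alice 13.5 points.
The top bid 50.1 points is below the reserve 57.2 points, so the item goes unsold and nothing is paid.

unsold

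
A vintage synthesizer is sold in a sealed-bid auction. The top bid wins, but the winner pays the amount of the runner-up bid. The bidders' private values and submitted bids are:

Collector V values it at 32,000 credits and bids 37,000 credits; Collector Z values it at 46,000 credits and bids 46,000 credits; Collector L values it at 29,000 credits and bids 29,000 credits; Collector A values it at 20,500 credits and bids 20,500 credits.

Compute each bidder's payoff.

Payoffs: Collector V 0 credits, Collector Z 9,000 credits, Collector L 0 credits, Collector A 0 credits.

Ranking the bids: Collector Z 46,000 credits; Collector V 37,000 credits; Collector L 29,000 credits; Collector A 20,500 credits.
Collector Z has the top bid and wins; the price is the second-highest bid, 37,000 credits.
Collector Z's payoff = 46,000 credits − 37,000 credits = 9,000 credits. All other bidders lose, so their payoff is 0.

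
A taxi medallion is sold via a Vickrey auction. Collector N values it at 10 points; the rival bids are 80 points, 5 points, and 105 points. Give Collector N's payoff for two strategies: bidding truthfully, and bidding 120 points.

The highest competing bid is 105 points.
Bidding truthfully at 10 points: the top bid is 105 points (a rival), so Collector N loses. Payoff = 0 points.
Bidding 120 points: Collector N has the top bid, wins, and pays the second-highest bid 105 points. Payoff = 10 points − 105 points = -95 points.

(a) 0 points  (b) -95 points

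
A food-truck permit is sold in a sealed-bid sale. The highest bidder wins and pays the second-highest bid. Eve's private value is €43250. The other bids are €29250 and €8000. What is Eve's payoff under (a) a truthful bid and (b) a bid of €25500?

The highest competing bid is €29250.
Bidding truthfully at €43250: Eve has the top bid, wins, and pays the second-highest bid €29250. Payoff = €43250 − €29250 = €14000.
Bidding €25500: the top bid is €29250 (a rival), so Eve loses. Payoff = €0.
Deviating from a truthful bid can only lose payoff in a second-price auction — never gain.

(a) €14000  (b) €0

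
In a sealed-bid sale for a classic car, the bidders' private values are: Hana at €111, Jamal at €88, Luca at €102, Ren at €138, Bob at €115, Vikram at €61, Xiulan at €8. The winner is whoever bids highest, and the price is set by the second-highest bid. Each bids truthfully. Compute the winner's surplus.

Sorted high to low: Ren €138 > Bob €115 > Hana €111 > Luca €102 > Jamal €88 > Vikram €61 > Xiulan €8.
Ren wins with the top bid and pays the second-highest, €115.
Surplus = €138 − €115 = €23.

Surplus = €23.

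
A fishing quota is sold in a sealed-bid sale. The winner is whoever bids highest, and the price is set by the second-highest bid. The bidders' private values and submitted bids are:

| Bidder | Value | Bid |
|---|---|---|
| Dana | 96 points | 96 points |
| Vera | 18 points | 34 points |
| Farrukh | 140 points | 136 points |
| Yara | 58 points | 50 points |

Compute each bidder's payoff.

Sorted high to low: Farrukh 136 points > Dana 96 points > Yara 50 points > Vera 34 points.
Farrukh has the top bid and wins; the price is the second-highest bid, 96 points.
Farrukh's payoff = 140 points − 96 points = 44 points. All other bidders lose, so their payoff is 0.

Payoffs: Dana 0 points, Vera 0 points, Farrukh 44 points, Yara 0 points.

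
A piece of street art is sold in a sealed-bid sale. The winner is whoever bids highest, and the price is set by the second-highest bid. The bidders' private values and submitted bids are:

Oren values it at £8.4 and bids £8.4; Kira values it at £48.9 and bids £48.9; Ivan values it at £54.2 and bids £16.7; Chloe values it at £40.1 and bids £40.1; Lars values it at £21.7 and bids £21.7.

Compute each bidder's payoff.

Ranking the bids: Kira £48.9; Chloe £40.1; Lars £21.7; Ivan £16.7; Oren £8.4.
Kira has the top bid and wins; the price is the second-highest bid, £40.1.
Kira's payoff = £48.9 − £40.1 = £8.8. All other bidders lose, so their payoff is 0.

Payoffs: Oren £0.0, Kira £8.8, Ivan £0.0, Chloe £0.0, Lars £0.0.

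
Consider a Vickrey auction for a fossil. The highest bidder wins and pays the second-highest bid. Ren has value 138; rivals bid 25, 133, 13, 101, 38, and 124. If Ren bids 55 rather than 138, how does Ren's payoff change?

-5

The highest competing bid is 133.
Bidding truthfully at 138: Ren has the top bid, wins, and pays the second-highest bid 133. Payoff = 138 − 133 = 5.
Bidding 55: the top bid is 133 (a rival), so Ren loses. Payoff = 0.
Change = 0 − 5 = -5.
This is the dominant-strategy logic: truthful bidding weakly beats any alternative.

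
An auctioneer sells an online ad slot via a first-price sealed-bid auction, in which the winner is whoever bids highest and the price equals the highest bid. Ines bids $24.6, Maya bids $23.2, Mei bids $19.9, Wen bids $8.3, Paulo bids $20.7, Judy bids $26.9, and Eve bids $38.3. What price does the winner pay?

Price paid: $38.3.

Ranking the bids: Eve $38.3, then Judy $26.9, then Ines $24.6, then Maya $23.2, then Paulo $20.7, then Mei $19.9, then Wen $8.3.
Eve is the highest bidder, so Eve wins.
Under the first-price rule, the price is the highest bid: $38.3.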